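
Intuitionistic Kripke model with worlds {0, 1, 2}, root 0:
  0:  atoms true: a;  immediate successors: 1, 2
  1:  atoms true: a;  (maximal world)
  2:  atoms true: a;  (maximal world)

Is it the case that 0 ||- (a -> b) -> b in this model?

Yes

0 ||- (a -> b) -> b vacuously: no world accessible from 0 forces the antecedent a -> b.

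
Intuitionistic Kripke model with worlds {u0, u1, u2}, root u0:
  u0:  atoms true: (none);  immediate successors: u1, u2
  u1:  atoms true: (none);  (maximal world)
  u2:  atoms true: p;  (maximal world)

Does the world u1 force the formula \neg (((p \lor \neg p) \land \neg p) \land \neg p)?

No

u1 \nVdash \neg (((p \lor \neg p) \land \neg p) \land \neg p) since u1 is accessible from u1 and u1 \Vdash ((p \lor \neg p) \land \neg p) \land \neg p.
u1 \Vdash ((p \lor \neg p) \land \neg p) \land \neg p since u1 forces both conjuncts.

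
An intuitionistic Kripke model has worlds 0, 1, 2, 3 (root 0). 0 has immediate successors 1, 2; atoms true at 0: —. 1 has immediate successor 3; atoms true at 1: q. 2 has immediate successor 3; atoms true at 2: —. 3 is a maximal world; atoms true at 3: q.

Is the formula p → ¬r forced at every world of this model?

Yes

0 ⊩ p → ¬r vacuously: no world accessible from 0 forces the antecedent p.
Since the root 0 forces p → ¬r and forcing is persistent (monotone upward), every world forces it.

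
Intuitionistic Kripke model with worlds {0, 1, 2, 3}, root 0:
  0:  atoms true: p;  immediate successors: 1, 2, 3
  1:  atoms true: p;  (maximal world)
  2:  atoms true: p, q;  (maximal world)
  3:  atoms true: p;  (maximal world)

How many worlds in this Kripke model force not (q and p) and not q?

2

0: does not force it — 0 does not force not (q and p) and not q since 0 fails not (q and p).
1: forces it.
2: does not force it.
3: forces it.
Worlds forcing the formula: {1, 3}.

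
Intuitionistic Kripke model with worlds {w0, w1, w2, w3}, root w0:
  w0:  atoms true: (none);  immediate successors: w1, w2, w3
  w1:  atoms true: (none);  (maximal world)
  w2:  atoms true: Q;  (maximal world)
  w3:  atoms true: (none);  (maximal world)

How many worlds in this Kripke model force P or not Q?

w0: does not force it — w0 does not force P or not Q: neither disjunct is forced at w0.
w1: forces it.
w2: does not force it — w2 does not force P or not Q: neither disjunct is forced at w2.
w3: forces it.
Worlds forcing the formula: {w1, w3}.

2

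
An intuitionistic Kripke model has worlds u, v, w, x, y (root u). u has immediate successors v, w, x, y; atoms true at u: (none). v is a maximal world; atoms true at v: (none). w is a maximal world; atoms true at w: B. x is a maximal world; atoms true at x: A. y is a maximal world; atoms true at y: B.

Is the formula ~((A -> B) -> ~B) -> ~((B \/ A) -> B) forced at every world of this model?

No

Not every world: u ||-/- ~((A -> B) -> ~B) -> ~((B \/ A) -> B).
u ||-/- ~((A -> B) -> ~B) -> ~((B \/ A) -> B): at the accessible world w, w ||- ~((A -> B) -> ~B) but w ||-/- ~((B \/ A) -> B).
w ||-/- ~((B \/ A) -> B) since w is accessible from w and w ||- (B \/ A) -> B.
w ||- (B \/ A) -> B: every world accessible from w that forces B \/ A (namely w) also forces B.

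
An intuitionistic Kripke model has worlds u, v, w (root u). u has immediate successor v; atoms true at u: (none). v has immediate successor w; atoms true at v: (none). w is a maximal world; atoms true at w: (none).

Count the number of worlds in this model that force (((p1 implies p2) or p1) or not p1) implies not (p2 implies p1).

0

u: does not force it — u does not force (((p1 implies p2) or p1) or not p1) implies not (p2 implies p1): already at u itself, u forces ((p1 implies p2) or p1) or not p1 but u does not force not (p2 implies p1).
v: does not force it — v does not force (((p1 implies p2) or p1) or not p1) implies not (p2 implies p1): already at v itself, v forces ((p1 implies p2) or p1) or not p1 but v does not force not (p2 implies p1).
w: does not force it — w does not force (((p1 implies p2) or p1) or not p1) implies not (p2 implies p1): already at w itself, w forces ((p1 implies p2) or p1) or not p1 but w does not force not (p2 implies p1).
Worlds forcing the formula: { }.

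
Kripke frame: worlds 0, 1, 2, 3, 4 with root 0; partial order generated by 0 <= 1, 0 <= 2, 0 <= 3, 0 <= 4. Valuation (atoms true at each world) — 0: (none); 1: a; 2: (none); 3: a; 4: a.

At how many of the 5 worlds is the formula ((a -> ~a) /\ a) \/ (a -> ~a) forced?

1

0: does not force it — 0 ||-/- ((a -> ~a) /\ a) \/ (a -> ~a): neither disjunct is forced at 0.
1: does not force it — 1 ||-/- ((a -> ~a) /\ a) \/ (a -> ~a): neither disjunct is forced at 1.
2: forces it.
3: does not force it.
4: does not force it.
Worlds forcing the formula: {2}.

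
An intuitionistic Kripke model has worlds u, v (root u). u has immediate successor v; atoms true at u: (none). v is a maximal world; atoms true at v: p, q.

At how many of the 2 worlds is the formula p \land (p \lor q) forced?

u: does not force it — u \nVdash p \land (p \lor q) since u fails p.
v: forces it.
Worlds forcing the formula: {v}.

1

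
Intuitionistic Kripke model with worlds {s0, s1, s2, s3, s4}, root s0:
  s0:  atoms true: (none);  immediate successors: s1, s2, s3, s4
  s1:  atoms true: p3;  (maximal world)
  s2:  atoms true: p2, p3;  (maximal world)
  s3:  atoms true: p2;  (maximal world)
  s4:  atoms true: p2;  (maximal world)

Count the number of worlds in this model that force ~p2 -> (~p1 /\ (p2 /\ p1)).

s0: does not force it — s0 ||-/- ~p2 -> (~p1 /\ (p2 /\ p1)): at the accessible world s1, s1 ||- ~p2 but s1 ||-/- ~p1 /\ (p2 /\ p1).
s1: does not force it — s1 ||-/- ~p2 -> (~p1 /\ (p2 /\ p1)): already at s1 itself, s1 ||- ~p2 but s1 ||-/- ~p1 /\ (p2 /\ p1).
s2: forces it.
s3: forces it.
s4: forces it.
Worlds forcing the formula: {s2, s3, s4}.

3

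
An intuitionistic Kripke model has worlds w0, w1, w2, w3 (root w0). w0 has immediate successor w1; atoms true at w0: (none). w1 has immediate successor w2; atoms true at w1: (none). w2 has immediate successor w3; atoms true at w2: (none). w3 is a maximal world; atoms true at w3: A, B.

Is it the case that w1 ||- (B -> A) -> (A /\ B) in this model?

No

w1 ||-/- (B -> A) -> (A /\ B): already at w1 itself, w1 ||- B -> A but w1 ||-/- A /\ B.
w1 ||-/- A /\ B since w1 fails A.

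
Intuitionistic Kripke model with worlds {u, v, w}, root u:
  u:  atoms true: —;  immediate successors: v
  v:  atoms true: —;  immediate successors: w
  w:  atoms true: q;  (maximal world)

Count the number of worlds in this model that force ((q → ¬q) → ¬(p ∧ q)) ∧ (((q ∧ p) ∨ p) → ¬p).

3

u: forces it.
v: forces it.
w: forces it.
Worlds forcing the formula: {u, v, w}.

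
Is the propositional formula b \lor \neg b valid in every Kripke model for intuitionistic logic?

This is the law of excluded middle, which is not intuitionistically valid.
A Kripke countermodel: worlds s0, s1; order generated by s0 \le s1; atoms true at each world — s0:{}; s1:{b}.
s0 \nVdash b \lor \neg b: neither disjunct is forced at s0.
s0 lacks atom b, so s0 \nVdash b.
So the root s0 does not force the formula.

No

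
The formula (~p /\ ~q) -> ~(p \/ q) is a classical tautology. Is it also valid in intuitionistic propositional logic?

This is a constructively valid De Morgan direction (conjunction of negations to negated disjunction), which is intuitionistically derivable.
If both ~p and ~q hold at a world, no accessible world forces p or forces q, so none forces p \/ q.

Yes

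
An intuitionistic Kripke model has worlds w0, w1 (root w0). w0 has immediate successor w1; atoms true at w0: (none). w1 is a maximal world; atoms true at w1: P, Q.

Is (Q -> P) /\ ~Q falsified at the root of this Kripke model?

w0 ||-/- (Q -> P) /\ ~Q since w0 fails ~Q.
So the root w0 does not force (Q -> P) /\ ~Q; the model is a countermodel.

Yes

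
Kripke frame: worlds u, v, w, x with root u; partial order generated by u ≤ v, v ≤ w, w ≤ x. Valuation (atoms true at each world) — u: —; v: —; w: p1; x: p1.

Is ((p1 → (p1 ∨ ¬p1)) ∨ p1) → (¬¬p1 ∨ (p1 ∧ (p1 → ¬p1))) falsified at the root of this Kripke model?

No

u ⊩ ((p1 → (p1 ∨ ¬p1)) ∨ p1) → (¬¬p1 ∨ (p1 ∧ (p1 → ¬p1))): every world accessible from u that forces (p1 → (p1 ∨ ¬p1)) ∨ p1 (namely u, v, w, x) also forces ¬¬p1 ∨ (p1 ∧ (p1 → ¬p1)).
So the root u forces ((p1 → (p1 ∨ ¬p1)) ∨ p1) → (¬¬p1 ∨ (p1 ∧ (p1 → ¬p1))); the model is not a countermodel.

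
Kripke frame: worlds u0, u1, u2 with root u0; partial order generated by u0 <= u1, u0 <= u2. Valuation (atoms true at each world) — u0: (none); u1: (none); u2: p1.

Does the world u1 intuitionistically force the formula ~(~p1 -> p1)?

Yes

u1 ||- ~(~p1 -> p1): no world accessible from u1 forces ~p1 -> p1.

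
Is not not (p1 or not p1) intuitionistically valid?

Yes

This is the double negation of excluded middle, which is intuitionistically derivable.
Assuming not (p1 or not p1): from p1 we'd get p1 or not p1, so not p1; but then p1 or not p1 again — contradiction. Hence not not (p1 or not p1).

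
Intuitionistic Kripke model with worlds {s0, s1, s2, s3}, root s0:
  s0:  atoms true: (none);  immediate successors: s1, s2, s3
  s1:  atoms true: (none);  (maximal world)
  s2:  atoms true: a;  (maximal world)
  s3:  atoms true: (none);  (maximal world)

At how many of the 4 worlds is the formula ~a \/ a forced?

s0: does not force it — s0 ||-/- ~a \/ a: neither disjunct is forced at s0.
s1: forces it.
s2: forces it.
s3: forces it.
Worlds forcing the formula: {s1, s2, s3}.

3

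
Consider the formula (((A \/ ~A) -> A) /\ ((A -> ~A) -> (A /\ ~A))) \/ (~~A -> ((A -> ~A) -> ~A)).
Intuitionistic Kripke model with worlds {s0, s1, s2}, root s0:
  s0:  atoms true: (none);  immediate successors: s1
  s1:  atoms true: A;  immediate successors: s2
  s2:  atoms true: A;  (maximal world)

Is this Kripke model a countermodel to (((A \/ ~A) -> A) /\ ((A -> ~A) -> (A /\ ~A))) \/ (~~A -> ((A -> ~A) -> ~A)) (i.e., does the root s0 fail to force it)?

No

s0 ||- (((A \/ ~A) -> A) /\ ((A -> ~A) -> (A /\ ~A))) \/ (~~A -> ((A -> ~A) -> ~A)) via the disjunct ((A \/ ~A) -> A) /\ ((A -> ~A) -> (A /\ ~A)).
So the root s0 forces (((A \/ ~A) -> A) /\ ((A -> ~A) -> (A /\ ~A))) \/ (~~A -> ((A -> ~A) -> ~A)); the model is not a countermodel.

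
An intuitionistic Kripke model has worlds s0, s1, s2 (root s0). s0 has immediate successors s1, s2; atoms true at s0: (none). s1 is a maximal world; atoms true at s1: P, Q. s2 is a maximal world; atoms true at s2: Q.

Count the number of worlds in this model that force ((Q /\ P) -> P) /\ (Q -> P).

1

s0: does not force it — s0 ||-/- ((Q /\ P) -> P) /\ (Q -> P) since s0 fails Q -> P.
s1: forces it.
s2: does not force it — s2 ||-/- ((Q /\ P) -> P) /\ (Q -> P) since s2 fails Q -> P.
Worlds forcing the formula: {s1}.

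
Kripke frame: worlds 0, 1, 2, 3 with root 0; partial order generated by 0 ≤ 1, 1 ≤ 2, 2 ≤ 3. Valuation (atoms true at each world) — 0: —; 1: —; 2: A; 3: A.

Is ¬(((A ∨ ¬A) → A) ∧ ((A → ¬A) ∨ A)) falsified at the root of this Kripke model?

Yes

0 ⊮ ¬(((A ∨ ¬A) → A) ∧ ((A → ¬A) ∨ A)) since 2 is accessible from 0 and 2 ⊩ ((A ∨ ¬A) → A) ∧ ((A → ¬A) ∨ A).
2 ⊩ ((A ∨ ¬A) → A) ∧ ((A → ¬A) ∨ A) since 2 forces both conjuncts.
So the root 0 does not force ¬(((A ∨ ¬A) → A) ∧ ((A → ¬A) ∨ A)); the model is a countermodel.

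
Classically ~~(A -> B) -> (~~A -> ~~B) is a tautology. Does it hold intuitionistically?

Yes

This is the distribution of double negation over implication, which is intuitionistically derivable.
Assume ~~(A -> B) and ~~A; suppose ~B. Then A -> B would give ~A (by contraposition), contradicting ~~A; so ~(A -> B), contradicting ~~(A -> B). Hence ~~B.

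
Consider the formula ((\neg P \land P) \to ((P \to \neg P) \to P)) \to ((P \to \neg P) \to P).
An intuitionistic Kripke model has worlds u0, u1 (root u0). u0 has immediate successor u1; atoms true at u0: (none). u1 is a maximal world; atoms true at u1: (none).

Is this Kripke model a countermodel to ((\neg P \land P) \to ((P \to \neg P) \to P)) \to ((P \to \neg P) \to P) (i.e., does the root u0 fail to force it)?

u0 \nVdash ((\neg P \land P) \to ((P \to \neg P) \to P)) \to ((P \to \neg P) \to P): already at u0 itself, u0 \Vdash (\neg P \land P) \to ((P \to \neg P) \to P) but u0 \nVdash (P \to \neg P) \to P.
u0 \nVdash (P \to \neg P) \to P: already at u0 itself, u0 \Vdash P \to \neg P but u0 \nVdash P.
u0 lacks atom P, so u0 \nVdash P.
So the root u0 does not force ((\neg P \land P) \to ((P \to \neg P) \to P)) \to ((P \to \neg P) \to P); the model is a countermodel.

Yes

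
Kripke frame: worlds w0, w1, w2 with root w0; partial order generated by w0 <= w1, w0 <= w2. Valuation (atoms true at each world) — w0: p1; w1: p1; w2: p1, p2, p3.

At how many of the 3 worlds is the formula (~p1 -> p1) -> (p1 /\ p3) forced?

w0: does not force it — w0 ||-/- (~p1 -> p1) -> (p1 /\ p3): already at w0 itself, w0 ||- ~p1 -> p1 but w0 ||-/- p1 /\ p3.
w1: does not force it — w1 ||-/- (~p1 -> p1) -> (p1 /\ p3): already at w1 itself, w1 ||- ~p1 -> p1 but w1 ||-/- p1 /\ p3.
w2: forces it.
Worlds forcing the formula: {w2}.

1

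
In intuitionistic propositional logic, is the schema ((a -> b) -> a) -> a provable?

No

This is Peirce's law, which is not intuitionistically valid.
A Kripke countermodel: worlds 0, 1; order generated by 0 <= 1; atoms true at each world — 0:{}; 1:{a}.
0 ||-/- ((a -> b) -> a) -> a: already at 0 itself, 0 ||- (a -> b) -> a but 0 ||-/- a.
0 lacks atom a, so 0 ||-/- a.
So the root 0 does not force the formula.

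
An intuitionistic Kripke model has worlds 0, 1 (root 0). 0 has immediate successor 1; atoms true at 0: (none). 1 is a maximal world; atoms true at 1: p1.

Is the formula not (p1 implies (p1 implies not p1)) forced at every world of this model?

0 forces not (p1 implies (p1 implies not p1)): no world accessible from 0 forces p1 implies (p1 implies not p1).
Since the root 0 forces not (p1 implies (p1 implies not p1)) and forcing is persistent (monotone upward), every world forces it.

Yes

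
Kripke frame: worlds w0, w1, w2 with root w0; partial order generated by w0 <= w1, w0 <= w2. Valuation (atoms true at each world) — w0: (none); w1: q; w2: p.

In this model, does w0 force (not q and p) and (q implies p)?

No

w0 does not force (not q and p) and (q implies p) since w0 fails not q and p.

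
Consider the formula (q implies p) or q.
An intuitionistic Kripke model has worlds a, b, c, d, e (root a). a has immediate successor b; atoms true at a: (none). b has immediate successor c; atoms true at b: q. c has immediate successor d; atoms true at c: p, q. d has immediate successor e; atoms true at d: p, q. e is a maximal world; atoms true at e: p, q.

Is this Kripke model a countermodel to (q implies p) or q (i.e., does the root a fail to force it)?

a does not force (q implies p) or q: neither disjunct is forced at a.
a does not force q implies p: at the accessible world b, b forces q but b does not force p.
b lacks atom p, so b does not force p.
So the root a does not force (q implies p) or q; the model is a countermodel.

Yes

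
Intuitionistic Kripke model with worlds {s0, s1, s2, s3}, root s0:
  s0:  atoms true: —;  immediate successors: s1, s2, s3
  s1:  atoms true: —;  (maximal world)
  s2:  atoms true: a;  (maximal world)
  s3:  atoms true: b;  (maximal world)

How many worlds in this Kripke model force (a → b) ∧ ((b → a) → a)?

s0: does not force it — s0 ⊮ (a → b) ∧ ((b → a) → a) since s0 fails a → b.
s1: does not force it — s1 ⊮ (a → b) ∧ ((b → a) → a) since s1 fails (b → a) → a.
s2: does not force it — s2 ⊮ (a → b) ∧ ((b → a) → a) since s2 fails a → b.
s3: forces it.
Worlds forcing the formula: {s3}.

1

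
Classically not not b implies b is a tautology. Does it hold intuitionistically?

This is double-negation elimination, which is not intuitionistically valid.
A Kripke countermodel: worlds w0, w1; order generated by w0 <= w1; atoms true at each world — w0:{}; w1:{b}.
w0 does not force not not b implies b: already at w0 itself, w0 forces not not b but w0 does not force b.
w0 lacks atom b, so w0 does not force b.
So the root w0 does not force the formula.

No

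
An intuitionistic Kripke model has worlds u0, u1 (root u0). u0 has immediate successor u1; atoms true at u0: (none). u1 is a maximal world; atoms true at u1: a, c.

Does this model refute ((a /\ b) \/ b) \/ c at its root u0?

Yes

u0 ||-/- ((a /\ b) \/ b) \/ c: neither disjunct is forced at u0.
u0 ||-/- (a /\ b) \/ b: neither disjunct is forced at u0.
u0 ||-/- a /\ b since u0 fails a.
So the root u0 does not force ((a /\ b) \/ b) \/ c; the model is a countermodel.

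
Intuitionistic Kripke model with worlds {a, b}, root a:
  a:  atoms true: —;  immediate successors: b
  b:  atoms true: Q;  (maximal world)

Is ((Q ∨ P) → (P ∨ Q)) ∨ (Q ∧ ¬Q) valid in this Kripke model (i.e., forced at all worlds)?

a ⊩ ((Q ∨ P) → (P ∨ Q)) ∨ (Q ∧ ¬Q) via the disjunct (Q ∨ P) → (P ∨ Q).
Since the root a forces ((Q ∨ P) → (P ∨ Q)) ∨ (Q ∧ ¬Q) and forcing is persistent (monotone upward), every world forces it.

Yes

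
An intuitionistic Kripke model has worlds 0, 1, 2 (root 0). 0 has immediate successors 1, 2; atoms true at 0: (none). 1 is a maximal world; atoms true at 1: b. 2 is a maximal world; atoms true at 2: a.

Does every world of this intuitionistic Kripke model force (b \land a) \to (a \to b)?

0 \Vdash (b \land a) \to (a \to b) vacuously: no world accessible from 0 forces the antecedent b \land a.
Since the root 0 forces (b \land a) \to (a \to b) and forcing is persistent (monotone upward), every world forces it.

Yes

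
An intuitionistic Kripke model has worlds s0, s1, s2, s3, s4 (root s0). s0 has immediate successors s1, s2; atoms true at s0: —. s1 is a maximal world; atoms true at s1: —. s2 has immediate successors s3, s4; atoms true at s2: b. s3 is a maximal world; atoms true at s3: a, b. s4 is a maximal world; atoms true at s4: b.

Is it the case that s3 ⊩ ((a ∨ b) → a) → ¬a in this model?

No

s3 ⊮ ((a ∨ b) → a) → ¬a: already at s3 itself, s3 ⊩ (a ∨ b) → a but s3 ⊮ ¬a.
s3 ⊮ ¬a since s3 is accessible from s3 and s3 ⊩ a.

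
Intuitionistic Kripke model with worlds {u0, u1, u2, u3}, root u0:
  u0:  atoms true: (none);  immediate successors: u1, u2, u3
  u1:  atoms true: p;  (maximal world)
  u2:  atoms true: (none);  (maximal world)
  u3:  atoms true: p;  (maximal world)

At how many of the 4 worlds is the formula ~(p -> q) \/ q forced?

u0: does not force it — u0 ||-/- ~(p -> q) \/ q: neither disjunct is forced at u0.
u1: forces it.
u2: does not force it — u2 ||-/- ~(p -> q) \/ q: neither disjunct is forced at u2.
u3: forces it.
Worlds forcing the formula: {u1, u3}.

2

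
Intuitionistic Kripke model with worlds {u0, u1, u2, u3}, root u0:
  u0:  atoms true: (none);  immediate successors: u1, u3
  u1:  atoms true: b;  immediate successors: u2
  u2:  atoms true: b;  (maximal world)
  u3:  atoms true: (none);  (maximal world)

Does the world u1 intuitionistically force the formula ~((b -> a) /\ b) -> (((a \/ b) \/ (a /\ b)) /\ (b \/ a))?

u1 ||- ~((b -> a) /\ b) -> (((a \/ b) \/ (a /\ b)) /\ (b \/ a)): every world accessible from u1 that forces ~((b -> a) /\ b) (namely u1, u2) also forces ((a \/ b) \/ (a /\ b)) /\ (b \/ a).

Yes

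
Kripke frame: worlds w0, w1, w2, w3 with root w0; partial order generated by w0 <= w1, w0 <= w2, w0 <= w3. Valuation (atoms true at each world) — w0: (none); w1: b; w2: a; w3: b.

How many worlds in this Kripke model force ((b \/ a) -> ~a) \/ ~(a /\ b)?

w0: forces it.
w1: forces it.
w2: forces it.
w3: forces it.
Worlds forcing the formula: {w0, w1, w2, w3}.

4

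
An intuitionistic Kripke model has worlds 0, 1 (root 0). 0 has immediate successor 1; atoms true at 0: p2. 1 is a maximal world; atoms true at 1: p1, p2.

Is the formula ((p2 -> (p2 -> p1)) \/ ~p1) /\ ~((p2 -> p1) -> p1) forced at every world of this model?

No

Not every world: 0 ||-/- ((p2 -> (p2 -> p1)) \/ ~p1) /\ ~((p2 -> p1) -> p1).
0 ||-/- ((p2 -> (p2 -> p1)) \/ ~p1) /\ ~((p2 -> p1) -> p1) since 0 fails (p2 -> (p2 -> p1)) \/ ~p1.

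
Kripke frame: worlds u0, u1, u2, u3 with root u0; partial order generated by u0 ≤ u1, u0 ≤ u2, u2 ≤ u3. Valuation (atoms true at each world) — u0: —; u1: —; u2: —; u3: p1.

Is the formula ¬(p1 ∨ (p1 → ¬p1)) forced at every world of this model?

Not every world: u0 ⊮ ¬(p1 ∨ (p1 → ¬p1)).
u0 ⊮ ¬(p1 ∨ (p1 → ¬p1)) since u1 is accessible from u0 and u1 ⊩ p1 ∨ (p1 → ¬p1).
u1 ⊩ p1 ∨ (p1 → ¬p1) via the disjunct p1 → ¬p1.

No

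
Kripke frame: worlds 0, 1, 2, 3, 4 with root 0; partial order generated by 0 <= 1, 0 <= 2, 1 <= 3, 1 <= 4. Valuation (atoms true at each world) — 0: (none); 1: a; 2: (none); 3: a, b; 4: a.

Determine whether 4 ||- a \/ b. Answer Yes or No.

Yes

4 ||- a \/ b via the disjunct a.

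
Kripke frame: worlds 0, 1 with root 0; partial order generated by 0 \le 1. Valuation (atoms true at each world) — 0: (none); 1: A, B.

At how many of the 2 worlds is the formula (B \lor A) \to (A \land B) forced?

2

0: forces it.
1: forces it.
Worlds forcing the formula: {0, 1}.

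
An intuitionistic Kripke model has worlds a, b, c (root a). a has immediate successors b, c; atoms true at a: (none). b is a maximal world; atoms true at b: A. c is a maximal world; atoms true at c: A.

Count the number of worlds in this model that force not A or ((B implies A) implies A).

2

a: does not force it — a does not force not A or ((B implies A) implies A): neither disjunct is forced at a.
b: forces it.
c: forces it.
Worlds forcing the formula: {b, c}.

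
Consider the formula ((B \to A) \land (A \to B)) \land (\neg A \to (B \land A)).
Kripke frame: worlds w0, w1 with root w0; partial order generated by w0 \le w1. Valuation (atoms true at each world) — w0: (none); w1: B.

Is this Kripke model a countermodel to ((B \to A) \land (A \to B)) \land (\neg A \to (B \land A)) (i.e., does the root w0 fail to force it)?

Yes

w0 \nVdash ((B \to A) \land (A \to B)) \land (\neg A \to (B \land A)) since w0 fails (B \to A) \land (A \to B).
So the root w0 does not force ((B \to A) \land (A \to B)) \land (\neg A \to (B \land A)); the model is a countermodel.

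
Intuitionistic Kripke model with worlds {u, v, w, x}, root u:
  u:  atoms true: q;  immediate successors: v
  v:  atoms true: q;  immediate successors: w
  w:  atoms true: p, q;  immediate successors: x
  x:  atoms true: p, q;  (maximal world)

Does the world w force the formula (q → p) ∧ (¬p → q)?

Yes

w ⊩ (q → p) ∧ (¬p → q) since w forces both conjuncts.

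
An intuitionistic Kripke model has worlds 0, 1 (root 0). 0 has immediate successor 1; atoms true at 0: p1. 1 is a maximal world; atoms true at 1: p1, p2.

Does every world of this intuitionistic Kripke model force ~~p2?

Yes

0 ||- ~~p2: no world accessible from 0 forces ~p2.
Since the root 0 forces ~~p2 and forcing is persistent (monotone upward), every world forces it.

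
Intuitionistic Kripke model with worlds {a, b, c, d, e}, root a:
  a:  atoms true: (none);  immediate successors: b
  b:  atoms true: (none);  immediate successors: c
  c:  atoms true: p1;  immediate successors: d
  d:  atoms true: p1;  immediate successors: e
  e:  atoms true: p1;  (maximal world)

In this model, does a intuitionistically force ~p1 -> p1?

a ||- ~p1 -> p1 vacuously: no world accessible from a forces the antecedent ~p1.

Yes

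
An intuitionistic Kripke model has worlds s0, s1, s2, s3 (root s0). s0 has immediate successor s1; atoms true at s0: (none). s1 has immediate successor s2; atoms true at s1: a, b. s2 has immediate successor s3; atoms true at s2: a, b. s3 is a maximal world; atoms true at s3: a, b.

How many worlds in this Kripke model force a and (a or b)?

3

s0: does not force it — s0 does not force a and (a or b) since s0 fails a.
s1: forces it.
s2: forces it.
s3: forces it.
Worlds forcing the formula: {s1, s2, s3}.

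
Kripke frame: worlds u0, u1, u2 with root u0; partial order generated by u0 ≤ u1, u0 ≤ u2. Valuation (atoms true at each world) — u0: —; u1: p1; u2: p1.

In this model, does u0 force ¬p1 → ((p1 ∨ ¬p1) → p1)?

u0 ⊩ ¬p1 → ((p1 ∨ ¬p1) → p1) vacuously: no world accessible from u0 forces the antecedent ¬p1.

Yes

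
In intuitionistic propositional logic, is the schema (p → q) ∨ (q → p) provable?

This is the Gödel–Dummett linearity axiom, which is not intuitionistically valid.
A Kripke countermodel: worlds u0, u1, u2; order generated by u0 ≤ u1, u0 ≤ u2; atoms true at each world — u0:{}; u1:{p}; u2:{q}.
u0 ⊮ (p → q) ∨ (q → p): neither disjunct is forced at u0.
u0 ⊮ p → q: at the accessible world u1, u1 ⊩ p but u1 ⊮ q.
u1 lacks atom q, so u1 ⊮ q.
So the root u0 does not force the formula.

No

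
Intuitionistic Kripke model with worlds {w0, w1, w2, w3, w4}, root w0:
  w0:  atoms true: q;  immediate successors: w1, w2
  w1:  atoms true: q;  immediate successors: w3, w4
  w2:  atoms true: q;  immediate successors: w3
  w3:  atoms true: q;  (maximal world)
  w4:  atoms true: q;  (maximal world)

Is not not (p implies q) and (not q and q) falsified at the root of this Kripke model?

Yes

w0 does not force not not (p implies q) and (not q and q) since w0 fails not q and q.
So the root w0 does not force not not (p implies q) and (not q and q); the model is a countermodel.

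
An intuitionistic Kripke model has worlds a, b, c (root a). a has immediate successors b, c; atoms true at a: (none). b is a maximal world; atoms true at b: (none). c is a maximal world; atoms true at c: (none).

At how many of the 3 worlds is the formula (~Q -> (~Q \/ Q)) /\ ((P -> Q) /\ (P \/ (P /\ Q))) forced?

a: does not force it — a ||-/- (~Q -> (~Q \/ Q)) /\ ((P -> Q) /\ (P \/ (P /\ Q))) since a fails (P -> Q) /\ (P \/ (P /\ Q)).
b: does not force it.
c: does not force it.
Worlds forcing the formula: { }.

0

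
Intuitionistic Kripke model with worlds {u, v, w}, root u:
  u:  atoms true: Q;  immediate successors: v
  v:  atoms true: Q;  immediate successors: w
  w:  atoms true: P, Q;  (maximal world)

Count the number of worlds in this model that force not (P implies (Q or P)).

u: does not force it — u does not force not (P implies (Q or P)) since u is accessible from u and u forces P implies (Q or P).
v: does not force it.
w: does not force it.
Worlds forcing the formula: { }.

0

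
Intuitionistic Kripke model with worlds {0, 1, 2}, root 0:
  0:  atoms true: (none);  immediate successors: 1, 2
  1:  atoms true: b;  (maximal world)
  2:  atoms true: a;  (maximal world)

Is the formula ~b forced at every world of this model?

Not every world: 0 ||-/- ~b.
0 ||-/- ~b since 1 is accessible from 0 and 1 ||- b.

No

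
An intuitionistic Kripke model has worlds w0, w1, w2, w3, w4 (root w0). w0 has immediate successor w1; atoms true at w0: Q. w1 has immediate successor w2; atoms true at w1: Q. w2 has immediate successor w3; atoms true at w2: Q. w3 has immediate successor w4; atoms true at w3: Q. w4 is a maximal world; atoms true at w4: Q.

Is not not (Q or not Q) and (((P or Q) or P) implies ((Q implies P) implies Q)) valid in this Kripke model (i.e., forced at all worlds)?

w0 forces not not (Q or not Q) and (((P or Q) or P) implies ((Q implies P) implies Q)) since w0 forces both conjuncts.
Since the root w0 forces not not (Q or not Q) and (((P or Q) or P) implies ((Q implies P) implies Q)) and forcing is persistent (monotone upward), every world forces it.

Yes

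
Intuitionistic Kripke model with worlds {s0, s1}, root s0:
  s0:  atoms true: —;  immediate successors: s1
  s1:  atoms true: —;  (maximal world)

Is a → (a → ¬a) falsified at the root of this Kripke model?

s0 ⊩ a → (a → ¬a) vacuously: no world accessible from s0 forces the antecedent a.
So the root s0 forces a → (a → ¬a); the model is not a countermodel.

No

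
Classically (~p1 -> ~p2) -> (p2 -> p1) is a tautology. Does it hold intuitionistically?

This is the converse of contraposition, which is not intuitionistically valid.
A Kripke countermodel: worlds s0, s1; order generated by s0 <= s1; atoms true at each world — s0:{p2}; s1:{p1,p2}.
s0 ||-/- (~p1 -> ~p2) -> (p2 -> p1): already at s0 itself, s0 ||- ~p1 -> ~p2 but s0 ||-/- p2 -> p1.
s0 ||-/- p2 -> p1: already at s0 itself, s0 ||- p2 but s0 ||-/- p1.
s0 lacks atom p1, so s0 ||-/- p1.
So the root s0 does not force the formula.

No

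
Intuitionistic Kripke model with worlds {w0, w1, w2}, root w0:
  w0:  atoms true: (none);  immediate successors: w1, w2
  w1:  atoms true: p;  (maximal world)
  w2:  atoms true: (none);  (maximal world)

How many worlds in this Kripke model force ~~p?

1

w0: does not force it — w0 ||-/- ~~p since w2 is accessible from w0 and w2 ||- ~p.
w1: forces it.
w2: does not force it.
Worlds forcing the formula: {w1}.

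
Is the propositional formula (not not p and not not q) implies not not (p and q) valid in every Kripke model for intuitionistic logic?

Yes

This is the distribution of double negation over conjunction, which is intuitionistically derivable.
Assume not not p, not not q, and not (p and q). From p we'd get not q (since p and q is refuted), contradicting not not q; so not p, contradicting not not p.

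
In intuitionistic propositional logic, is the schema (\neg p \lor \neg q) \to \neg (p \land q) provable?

Yes

This is a constructively valid De Morgan direction (disjunction of negations to negated conjunction), which is intuitionistically derivable.
If \neg p holds at a world then no accessible world forces p, hence none forces p \land q; likewise for \neg q.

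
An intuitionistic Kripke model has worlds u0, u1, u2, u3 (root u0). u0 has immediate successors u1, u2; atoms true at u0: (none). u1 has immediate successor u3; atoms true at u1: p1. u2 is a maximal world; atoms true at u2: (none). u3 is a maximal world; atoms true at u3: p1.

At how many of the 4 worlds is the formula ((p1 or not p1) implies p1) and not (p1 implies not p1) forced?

u0: does not force it — u0 does not force ((p1 or not p1) implies p1) and not (p1 implies not p1) since u0 fails (p1 or not p1) implies p1.
u1: forces it.
u2: does not force it — u2 does not force ((p1 or not p1) implies p1) and not (p1 implies not p1) since u2 fails (p1 or not p1) implies p1.
u3: forces it.
Worlds forcing the formula: {u1, u3}.

2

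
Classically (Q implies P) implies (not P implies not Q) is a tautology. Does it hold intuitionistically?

This is the forward direction of contraposition, which is intuitionistically derivable.
Assume Q implies P and not P. If Q held then P would follow, contradicting not P; so not Q.

Yes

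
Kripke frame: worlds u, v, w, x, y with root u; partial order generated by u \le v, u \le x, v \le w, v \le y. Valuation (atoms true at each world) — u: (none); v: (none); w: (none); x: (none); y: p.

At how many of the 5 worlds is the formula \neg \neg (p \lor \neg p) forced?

u: forces it.
v: forces it.
w: forces it.
x: forces it.
y: forces it.
Worlds forcing the formula: {u, v, w, x, y}.

5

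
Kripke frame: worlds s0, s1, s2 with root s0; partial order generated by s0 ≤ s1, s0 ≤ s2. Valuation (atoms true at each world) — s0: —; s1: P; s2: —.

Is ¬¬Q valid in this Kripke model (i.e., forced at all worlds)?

No

Not every world: s0 ⊮ ¬¬Q.
s0 ⊮ ¬¬Q since s0 is accessible from s0 and s0 ⊩ ¬Q.
s0 ⊩ ¬Q: no world accessible from s0 forces Q.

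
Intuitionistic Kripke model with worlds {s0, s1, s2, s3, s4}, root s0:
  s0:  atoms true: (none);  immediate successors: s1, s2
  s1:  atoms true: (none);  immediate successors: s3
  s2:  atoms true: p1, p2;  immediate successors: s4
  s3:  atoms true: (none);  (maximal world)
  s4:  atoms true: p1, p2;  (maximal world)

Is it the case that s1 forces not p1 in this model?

s1 forces not p1: no world accessible from s1 forces p1.

Yes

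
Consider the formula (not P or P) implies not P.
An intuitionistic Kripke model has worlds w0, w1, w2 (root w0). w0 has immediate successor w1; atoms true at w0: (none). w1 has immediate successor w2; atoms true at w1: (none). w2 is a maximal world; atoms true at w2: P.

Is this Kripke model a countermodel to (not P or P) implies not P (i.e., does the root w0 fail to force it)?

w0 does not force (not P or P) implies not P: at the accessible world w2, w2 forces not P or P but w2 does not force not P.
w2 does not force not P since w2 is accessible from w2 and w2 forces P.
So the root w0 does not force (not P or P) implies not P; the model is a countermodel.

Yes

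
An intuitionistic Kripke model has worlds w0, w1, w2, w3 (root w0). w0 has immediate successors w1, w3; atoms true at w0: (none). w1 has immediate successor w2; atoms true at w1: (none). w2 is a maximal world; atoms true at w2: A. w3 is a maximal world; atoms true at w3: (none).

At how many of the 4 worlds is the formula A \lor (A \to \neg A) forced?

w0: does not force it — w0 \nVdash A \lor (A \to \neg A): neither disjunct is forced at w0.
w1: does not force it.
w2: forces it.
w3: forces it.
Worlds forcing the formula: {w2, w3}.

2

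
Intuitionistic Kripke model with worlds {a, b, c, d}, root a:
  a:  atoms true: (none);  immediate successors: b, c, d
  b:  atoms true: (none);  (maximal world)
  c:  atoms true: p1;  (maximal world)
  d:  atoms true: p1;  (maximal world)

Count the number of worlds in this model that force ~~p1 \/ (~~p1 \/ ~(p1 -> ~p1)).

a: does not force it — a ||-/- ~~p1 \/ (~~p1 \/ ~(p1 -> ~p1)): neither disjunct is forced at a.
b: does not force it — b ||-/- ~~p1 \/ (~~p1 \/ ~(p1 -> ~p1)): neither disjunct is forced at b.
c: forces it.
d: forces it.
Worlds forcing the formula: {c, d}.

2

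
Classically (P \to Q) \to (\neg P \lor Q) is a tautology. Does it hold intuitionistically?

No

This is the material-implication-as-disjunction principle, which is not intuitionistically valid.
A Kripke countermodel: worlds a, b; order generated by a \le b; atoms true at each world — a:{}; b:{P,Q}.
a \nVdash (P \to Q) \to (\neg P \lor Q): already at a itself, a \Vdash P \to Q but a \nVdash \neg P \lor Q.
a \nVdash \neg P \lor Q: neither disjunct is forced at a.
a \nVdash \neg P since b is accessible from a and b \Vdash P.
So the root a does not force the formula.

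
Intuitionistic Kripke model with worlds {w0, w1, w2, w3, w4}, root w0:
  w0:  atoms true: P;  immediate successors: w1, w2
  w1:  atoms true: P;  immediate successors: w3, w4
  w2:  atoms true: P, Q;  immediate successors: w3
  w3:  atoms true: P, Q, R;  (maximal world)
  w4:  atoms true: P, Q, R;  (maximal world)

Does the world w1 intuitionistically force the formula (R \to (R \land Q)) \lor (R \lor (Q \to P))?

w1 \Vdash (R \to (R \land Q)) \lor (R \lor (Q \to P)) via the disjunct R \to (R \land Q).

Yes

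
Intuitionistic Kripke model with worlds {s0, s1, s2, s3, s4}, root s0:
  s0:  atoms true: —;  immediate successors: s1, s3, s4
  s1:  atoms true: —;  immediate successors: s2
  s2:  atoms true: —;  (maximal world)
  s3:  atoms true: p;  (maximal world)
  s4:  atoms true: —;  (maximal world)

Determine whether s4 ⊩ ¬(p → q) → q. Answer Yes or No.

s4 ⊩ ¬(p → q) → q vacuously: no world accessible from s4 forces the antecedent ¬(p → q).

Yes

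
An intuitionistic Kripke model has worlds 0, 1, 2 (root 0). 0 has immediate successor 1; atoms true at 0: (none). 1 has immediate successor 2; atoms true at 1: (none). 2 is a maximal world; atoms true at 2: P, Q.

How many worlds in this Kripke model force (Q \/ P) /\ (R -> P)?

1

0: does not force it — 0 ||-/- (Q \/ P) /\ (R -> P) since 0 fails Q \/ P.
1: does not force it — 1 ||-/- (Q \/ P) /\ (R -> P) since 1 fails Q \/ P.
2: forces it.
Worlds forcing the formula: {2}.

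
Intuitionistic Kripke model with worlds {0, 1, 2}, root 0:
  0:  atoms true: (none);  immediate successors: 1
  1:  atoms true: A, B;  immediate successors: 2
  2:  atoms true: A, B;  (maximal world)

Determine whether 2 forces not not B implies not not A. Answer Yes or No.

2 forces not not B implies not not A: every world accessible from 2 that forces not not B (namely 2) also forces not not A.

Yes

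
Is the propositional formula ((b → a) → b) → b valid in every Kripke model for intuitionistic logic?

No

This is Peirce's law, which is not intuitionistically valid.
A Kripke countermodel: worlds 0, 1; order generated by 0 ≤ 1; atoms true at each world — 0:{}; 1:{b}.
0 ⊮ ((b → a) → b) → b: already at 0 itself, 0 ⊩ (b → a) → b but 0 ⊮ b.
0 lacks atom b, so 0 ⊮ b.
So the root 0 does not force the formula.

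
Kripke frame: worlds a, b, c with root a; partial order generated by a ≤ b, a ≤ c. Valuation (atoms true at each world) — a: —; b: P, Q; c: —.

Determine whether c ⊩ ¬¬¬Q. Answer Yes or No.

Yes

c ⊩ ¬¬¬Q: no world accessible from c forces ¬¬Q.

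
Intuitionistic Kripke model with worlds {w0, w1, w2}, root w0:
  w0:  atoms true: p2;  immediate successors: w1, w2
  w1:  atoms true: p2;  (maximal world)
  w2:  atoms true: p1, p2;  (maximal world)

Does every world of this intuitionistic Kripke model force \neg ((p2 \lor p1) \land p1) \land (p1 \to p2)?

Not every world: w0 \nVdash \neg ((p2 \lor p1) \land p1) \land (p1 \to p2).
w0 \nVdash \neg ((p2 \lor p1) \land p1) \land (p1 \to p2) since w0 fails \neg ((p2 \lor p1) \land p1).

No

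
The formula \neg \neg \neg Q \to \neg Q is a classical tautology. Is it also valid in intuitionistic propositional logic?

This is triple-negation reduction, which is intuitionistically derivable.
Assume \neg \neg \neg Q and suppose Q. Then \neg \neg Q (double-negation introduction), contradicting \neg \neg \neg Q. So \neg Q.

Yes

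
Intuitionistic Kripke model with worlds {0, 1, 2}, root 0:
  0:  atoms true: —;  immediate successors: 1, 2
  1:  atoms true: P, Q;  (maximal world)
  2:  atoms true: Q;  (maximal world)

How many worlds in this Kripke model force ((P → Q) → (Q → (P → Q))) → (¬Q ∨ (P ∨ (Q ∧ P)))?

1

0: does not force it — 0 ⊮ ((P → Q) → (Q → (P → Q))) → (¬Q ∨ (P ∨ (Q ∧ P))): already at 0 itself, 0 ⊩ (P → Q) → (Q → (P → Q)) but 0 ⊮ ¬Q ∨ (P ∨ (Q ∧ P)).
1: forces it.
2: does not force it — 2 ⊮ ((P → Q) → (Q → (P → Q))) → (¬Q ∨ (P ∨ (Q ∧ P))): already at 2 itself, 2 ⊩ (P → Q) → (Q → (P → Q)) but 2 ⊮ ¬Q ∨ (P ∨ (Q ∧ P)).
Worlds forcing the formula: {1}.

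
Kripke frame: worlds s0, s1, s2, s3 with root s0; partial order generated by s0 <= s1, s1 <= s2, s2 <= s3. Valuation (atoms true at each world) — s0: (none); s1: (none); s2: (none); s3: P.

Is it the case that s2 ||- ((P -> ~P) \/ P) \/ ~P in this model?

No

s2 ||-/- ((P -> ~P) \/ P) \/ ~P: neither disjunct is forced at s2.
s2 ||-/- (P -> ~P) \/ P: neither disjunct is forced at s2.
s2 ||-/- P -> ~P: at the accessible world s3, s3 ||- P but s3 ||-/- ~P.
s3 ||-/- ~P since s3 is accessible from s3 and s3 ||- P.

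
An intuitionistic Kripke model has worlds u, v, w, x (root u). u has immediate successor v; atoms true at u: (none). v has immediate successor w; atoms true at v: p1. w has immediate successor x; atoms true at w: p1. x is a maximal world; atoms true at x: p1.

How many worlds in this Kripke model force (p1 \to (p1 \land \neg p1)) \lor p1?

3

u: does not force it — u \nVdash (p1 \to (p1 \land \neg p1)) \lor p1: neither disjunct is forced at u.
v: forces it.
w: forces it.
x: forces it.
Worlds forcing the formula: {v, w, x}.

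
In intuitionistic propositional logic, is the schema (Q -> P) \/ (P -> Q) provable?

No

This is the Gödel–Dummett linearity axiom, which is not intuitionistically valid.
A Kripke countermodel: worlds a, b, c; order generated by a <= b, a <= c; atoms true at each world — a:{}; b:{Q}; c:{P}.
a ||-/- (Q -> P) \/ (P -> Q): neither disjunct is forced at a.
a ||-/- Q -> P: at the accessible world b, b ||- Q but b ||-/- P.
b lacks atom P, so b ||-/- P.
So the root a does not force the formula.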